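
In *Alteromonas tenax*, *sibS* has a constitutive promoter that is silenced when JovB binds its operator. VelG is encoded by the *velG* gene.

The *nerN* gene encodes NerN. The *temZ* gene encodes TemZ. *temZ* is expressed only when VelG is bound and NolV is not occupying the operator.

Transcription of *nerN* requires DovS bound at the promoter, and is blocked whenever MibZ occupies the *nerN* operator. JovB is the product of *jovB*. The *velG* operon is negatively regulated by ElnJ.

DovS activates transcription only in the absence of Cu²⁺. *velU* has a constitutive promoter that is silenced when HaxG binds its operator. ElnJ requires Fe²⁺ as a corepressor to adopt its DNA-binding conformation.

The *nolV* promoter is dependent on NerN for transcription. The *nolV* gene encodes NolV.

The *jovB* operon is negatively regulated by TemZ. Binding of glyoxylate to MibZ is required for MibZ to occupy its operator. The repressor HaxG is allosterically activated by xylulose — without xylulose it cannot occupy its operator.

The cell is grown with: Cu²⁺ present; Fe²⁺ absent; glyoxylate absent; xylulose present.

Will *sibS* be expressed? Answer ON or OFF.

ON

Glyoxylate is absent, so MibZ is inactive.
Cu²⁺ is present, so DovS is inactive.
Required activator DovS is absent, so *nerN* is not transcribed.
So NerN is not produced.
Required activator NerN is absent, so *nolV* is not transcribed.
So NolV is not produced.
Fe²⁺ is absent, so ElnJ is inactive.
With no repressor bound, *velG* is transcribed.
So VelG is produced and active.
No repressor is bound and VelG is active, so *temZ* is transcribed.
So TemZ is produced and active.
With repressor TemZ bound, *jovB* is not transcribed.
So JovB is not produced.
With no repressor bound, *sibS* is transcribed.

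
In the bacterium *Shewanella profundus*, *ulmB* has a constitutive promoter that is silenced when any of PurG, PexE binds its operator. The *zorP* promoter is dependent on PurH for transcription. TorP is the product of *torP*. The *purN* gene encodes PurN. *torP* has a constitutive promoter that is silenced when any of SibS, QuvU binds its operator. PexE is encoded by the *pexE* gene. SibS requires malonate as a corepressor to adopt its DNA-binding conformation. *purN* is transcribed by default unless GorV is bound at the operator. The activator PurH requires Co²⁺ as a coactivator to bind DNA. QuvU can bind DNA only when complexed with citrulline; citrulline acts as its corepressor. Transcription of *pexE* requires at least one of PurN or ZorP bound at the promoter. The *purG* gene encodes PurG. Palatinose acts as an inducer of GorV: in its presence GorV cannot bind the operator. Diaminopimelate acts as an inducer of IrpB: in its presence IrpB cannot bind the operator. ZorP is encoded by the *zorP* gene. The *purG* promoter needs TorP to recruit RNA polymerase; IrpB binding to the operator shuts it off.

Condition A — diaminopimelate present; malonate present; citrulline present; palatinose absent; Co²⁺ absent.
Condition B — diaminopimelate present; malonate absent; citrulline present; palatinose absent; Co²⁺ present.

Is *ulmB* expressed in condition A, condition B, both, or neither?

Condition A:
Diaminopimelate is present, so IrpB is inactive.
Malonate is present, so SibS is active.
Citrulline is present, so QuvU is active.
With repressor SibS bound, *torP* is not transcribed.
So TorP is not produced.
Required activator TorP is absent, so *purG* is not transcribed.
So PurG is not produced.
Palatinose is absent, so GorV is active.
With repressor GorV bound, *purN* is not transcribed.
So PurN is not produced.
Co²⁺ is absent, so PurH is inactive.
Required activator PurH is absent, so *zorP* is not transcribed.
So ZorP is not produced.
No activator is available at the *pexE* promoter, so *pexE* is not transcribed.
So PexE is not produced.
With no repressor bound, *ulmB* is transcribed.
→ *ulmB* is ON in A.
Condition B:
Diaminopimelate is present, so IrpB is inactive.
Malonate is absent, so SibS is inactive.
Citrulline is present, so QuvU is active.
With repressor QuvU bound, *torP* is not transcribed.
So TorP is not produced.
Required activator TorP is absent, so *purG* is not transcribed.
So PurG is not produced.
Palatinose is absent, so GorV is active.
With repressor GorV bound, *purN* is not transcribed.
So PurN is not produced.
Co²⁺ is present, so PurH is active.
No repressor is bound and PurH is active, so *zorP* is transcribed.
So ZorP is produced and active.
Activator ZorP is present, so *pexE* is transcribed.
So PexE is produced and active.
With repressor PexE bound, *ulmB* is not transcribed.
→ *ulmB* is OFF in B.

A only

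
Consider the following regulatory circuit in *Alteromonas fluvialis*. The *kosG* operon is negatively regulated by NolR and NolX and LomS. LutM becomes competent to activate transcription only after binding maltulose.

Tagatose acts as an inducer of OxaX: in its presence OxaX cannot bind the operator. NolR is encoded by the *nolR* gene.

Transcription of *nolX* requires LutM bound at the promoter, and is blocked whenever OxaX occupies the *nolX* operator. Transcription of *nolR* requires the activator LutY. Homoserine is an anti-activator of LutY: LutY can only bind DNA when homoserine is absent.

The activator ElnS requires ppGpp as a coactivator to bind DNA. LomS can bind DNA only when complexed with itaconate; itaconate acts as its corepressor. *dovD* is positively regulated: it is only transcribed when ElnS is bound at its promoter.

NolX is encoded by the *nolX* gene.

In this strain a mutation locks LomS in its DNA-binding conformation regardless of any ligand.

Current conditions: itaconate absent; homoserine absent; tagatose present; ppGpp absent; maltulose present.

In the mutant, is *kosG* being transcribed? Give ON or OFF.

OFF

Homoserine is absent, so LutY is active.
No repressor is bound and LutY is active, so *nolR* is transcribed.
So NolR is produced and active.
Maltulose is present, so LutM is active.
Tagatose is present, so OxaX is inactive.
No repressor is bound and LutM is active, so *nolX* is transcribed.
So NolX is produced and active.
LomS is constitutively active in this strain.
With repressor NolR bound, *kosG* is not transcribed.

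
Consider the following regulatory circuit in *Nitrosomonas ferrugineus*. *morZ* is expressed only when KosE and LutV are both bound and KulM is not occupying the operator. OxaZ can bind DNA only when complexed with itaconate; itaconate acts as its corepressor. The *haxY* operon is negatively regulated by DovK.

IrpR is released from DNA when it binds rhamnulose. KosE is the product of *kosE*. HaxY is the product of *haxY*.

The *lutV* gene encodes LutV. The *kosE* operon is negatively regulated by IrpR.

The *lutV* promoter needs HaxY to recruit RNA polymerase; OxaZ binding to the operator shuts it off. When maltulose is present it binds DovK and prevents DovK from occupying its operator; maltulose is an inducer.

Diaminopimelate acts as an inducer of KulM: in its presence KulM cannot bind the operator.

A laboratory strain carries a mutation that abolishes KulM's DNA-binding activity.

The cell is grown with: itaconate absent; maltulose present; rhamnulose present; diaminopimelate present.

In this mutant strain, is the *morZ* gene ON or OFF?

ON

Rhamnulose is present, so IrpR is inactive.
With no repressor bound, *kosE* is transcribed.
So KosE is produced and active.
Maltulose is present, so DovK is inactive.
With no repressor bound, *haxY* is transcribed.
So HaxY is produced and active.
Itaconate is absent, so OxaZ is inactive.
No repressor is bound and HaxY is active, so *lutV* is transcribed.
So LutV is produced and active.
KulM is non-functional in this strain, so it has no effect.
No repressor is bound and KosE and LutV are active, so *morZ* is transcribed.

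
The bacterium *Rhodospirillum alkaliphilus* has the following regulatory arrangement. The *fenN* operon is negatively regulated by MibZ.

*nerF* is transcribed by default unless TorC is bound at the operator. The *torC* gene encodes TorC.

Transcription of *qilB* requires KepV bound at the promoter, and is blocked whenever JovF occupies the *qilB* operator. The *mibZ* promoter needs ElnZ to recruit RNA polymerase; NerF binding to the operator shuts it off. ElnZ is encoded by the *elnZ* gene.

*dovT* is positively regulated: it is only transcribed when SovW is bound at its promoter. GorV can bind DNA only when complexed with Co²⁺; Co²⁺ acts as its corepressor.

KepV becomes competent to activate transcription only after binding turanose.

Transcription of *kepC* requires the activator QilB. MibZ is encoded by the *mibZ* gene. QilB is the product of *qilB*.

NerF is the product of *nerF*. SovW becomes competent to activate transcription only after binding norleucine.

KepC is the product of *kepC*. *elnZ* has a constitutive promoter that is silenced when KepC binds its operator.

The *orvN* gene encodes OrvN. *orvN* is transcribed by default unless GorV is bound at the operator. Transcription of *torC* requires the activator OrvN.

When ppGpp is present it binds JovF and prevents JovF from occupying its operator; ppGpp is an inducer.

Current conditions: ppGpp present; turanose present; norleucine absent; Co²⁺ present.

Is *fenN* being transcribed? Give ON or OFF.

ON

Turanose is present, so KepV is active.
ppGpp is present, so JovF is inactive.
No repressor is bound and KepV is active, so *qilB* is transcribed.
So QilB is produced and active.
No repressor is bound and QilB is active, so *kepC* is transcribed.
So KepC is produced and active.
With repressor KepC bound, *elnZ* is not transcribed.
So ElnZ is not produced.
Co²⁺ is present, so GorV is active.
With repressor GorV bound, *orvN* is not transcribed.
So OrvN is not produced.
Required activator OrvN is absent, so *torC* is not transcribed.
So TorC is not produced.
With no repressor bound, *nerF* is transcribed.
So NerF is produced and active.
With repressor NerF bound, *mibZ* is not transcribed.
So MibZ is not produced.
With no repressor bound, *fenN* is transcribed.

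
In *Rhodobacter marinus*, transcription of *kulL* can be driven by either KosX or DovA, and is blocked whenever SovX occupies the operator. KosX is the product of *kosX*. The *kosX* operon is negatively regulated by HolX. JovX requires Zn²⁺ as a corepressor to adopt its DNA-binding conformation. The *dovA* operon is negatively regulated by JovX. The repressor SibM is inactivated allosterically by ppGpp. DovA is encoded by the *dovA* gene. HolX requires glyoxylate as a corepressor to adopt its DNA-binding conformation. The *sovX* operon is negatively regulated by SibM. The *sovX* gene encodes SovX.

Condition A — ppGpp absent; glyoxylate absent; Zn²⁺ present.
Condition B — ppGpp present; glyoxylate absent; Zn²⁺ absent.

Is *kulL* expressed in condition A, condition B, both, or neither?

A only

Condition A:
ppGpp is absent, so SibM is active.
With repressor SibM bound, *sovX* is not transcribed.
So SovX is not produced.
Glyoxylate is absent, so HolX is inactive.
With no repressor bound, *kosX* is transcribed.
So KosX is produced and active.
Zn²⁺ is present, so JovX is active.
With repressor JovX bound, *dovA* is not transcribed.
So DovA is not produced.
Activator KosX is present, so *kulL* is transcribed.
→ *kulL* is ON in A.
Condition B:
ppGpp is present, so SibM is inactive.
With no repressor bound, *sovX* is transcribed.
So SovX is produced and active.
Glyoxylate is absent, so HolX is inactive.
With no repressor bound, *kosX* is transcribed.
So KosX is produced and active.
Zn²⁺ is absent, so JovX is inactive.
With no repressor bound, *dovA* is transcribed.
So DovA is produced and active.
With repressor SovX bound, *kulL* is not transcribed.
→ *kulL* is OFF in B.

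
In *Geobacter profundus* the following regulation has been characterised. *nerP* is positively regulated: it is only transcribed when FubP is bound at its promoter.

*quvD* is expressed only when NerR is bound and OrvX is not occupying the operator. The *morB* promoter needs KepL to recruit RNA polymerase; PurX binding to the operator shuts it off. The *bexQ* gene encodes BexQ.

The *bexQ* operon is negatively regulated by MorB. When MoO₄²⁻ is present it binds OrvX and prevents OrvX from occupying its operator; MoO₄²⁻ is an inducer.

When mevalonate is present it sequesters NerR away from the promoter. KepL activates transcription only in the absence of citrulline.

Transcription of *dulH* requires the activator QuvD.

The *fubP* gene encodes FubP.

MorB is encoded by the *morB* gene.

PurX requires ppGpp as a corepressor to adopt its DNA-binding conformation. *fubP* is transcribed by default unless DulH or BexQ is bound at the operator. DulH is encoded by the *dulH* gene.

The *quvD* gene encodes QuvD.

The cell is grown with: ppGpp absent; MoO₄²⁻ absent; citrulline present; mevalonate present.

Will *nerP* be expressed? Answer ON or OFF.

OFF

MoO₄²⁻ is absent, so OrvX is active.
Mevalonate is present, so NerR is inactive.
With repressor OrvX bound, *quvD* is not transcribed.
So QuvD is not produced.
Required activator QuvD is absent, so *dulH* is not transcribed.
So DulH is not produced.
ppGpp is absent, so PurX is inactive.
Citrulline is present, so KepL is inactive.
Required activator KepL is absent, so *morB* is not transcribed.
So MorB is not produced.
With no repressor bound, *bexQ* is transcribed.
So BexQ is produced and active.
With repressor BexQ bound, *fubP* is not transcribed.
So FubP is not produced.
Required activator FubP is absent, so *nerP* is not transcribed.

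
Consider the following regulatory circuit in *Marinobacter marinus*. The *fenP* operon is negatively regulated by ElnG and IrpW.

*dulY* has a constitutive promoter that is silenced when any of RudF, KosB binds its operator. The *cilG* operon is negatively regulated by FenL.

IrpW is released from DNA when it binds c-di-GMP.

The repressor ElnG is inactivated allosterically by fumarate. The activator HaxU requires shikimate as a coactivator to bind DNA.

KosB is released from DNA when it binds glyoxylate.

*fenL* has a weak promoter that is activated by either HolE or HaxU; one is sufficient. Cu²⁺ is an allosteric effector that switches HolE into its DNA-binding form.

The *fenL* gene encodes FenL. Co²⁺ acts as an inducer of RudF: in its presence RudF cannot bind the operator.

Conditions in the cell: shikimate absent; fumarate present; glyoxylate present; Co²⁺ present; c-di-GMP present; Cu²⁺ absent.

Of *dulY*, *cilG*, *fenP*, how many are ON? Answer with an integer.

3

Co²⁺ is present, so RudF is inactive.
Glyoxylate is present, so KosB is inactive.
With no repressor bound, *dulY* is transcribed.
→ *dulY* is ON.
Cu²⁺ is absent, so HolE is inactive.
Shikimate is absent, so HaxU is inactive.
No activator is available at the *fenL* promoter, so *fenL* is not transcribed.
So FenL is not produced.
With no repressor bound, *cilG* is transcribed.
→ *cilG* is ON.
Fumarate is present, so ElnG is inactive.
c-di-GMP is present, so IrpW is inactive.
With no repressor bound, *fenP* is transcribed.
→ *fenP* is ON.
3 of the 3 genes are transcribed.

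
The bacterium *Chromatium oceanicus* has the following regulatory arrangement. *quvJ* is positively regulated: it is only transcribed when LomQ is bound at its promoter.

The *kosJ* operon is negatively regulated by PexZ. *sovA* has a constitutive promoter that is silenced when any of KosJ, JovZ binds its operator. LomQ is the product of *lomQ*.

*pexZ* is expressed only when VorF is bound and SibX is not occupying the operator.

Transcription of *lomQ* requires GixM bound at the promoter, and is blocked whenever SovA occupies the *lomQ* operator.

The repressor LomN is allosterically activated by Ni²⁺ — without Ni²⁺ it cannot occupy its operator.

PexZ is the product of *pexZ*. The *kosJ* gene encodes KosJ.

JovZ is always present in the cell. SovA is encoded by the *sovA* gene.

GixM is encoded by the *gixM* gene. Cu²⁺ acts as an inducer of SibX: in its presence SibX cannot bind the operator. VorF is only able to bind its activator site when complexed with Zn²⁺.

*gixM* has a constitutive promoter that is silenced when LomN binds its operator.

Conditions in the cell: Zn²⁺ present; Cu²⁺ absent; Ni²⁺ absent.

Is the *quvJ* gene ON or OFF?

ON

Zn²⁺ is present, so VorF is active.
Cu²⁺ is absent, so SibX is active.
With repressor SibX bound, *pexZ* is not transcribed.
So PexZ is not produced.
With no repressor bound, *kosJ* is transcribed.
So KosJ is produced and active.
JovZ is produced constitutively and is active.
With repressor KosJ bound, *sovA* is not transcribed.
So SovA is not produced.
Ni²⁺ is absent, so LomN is inactive.
With no repressor bound, *gixM* is transcribed.
So GixM is produced and active.
No repressor is bound and GixM is active, so *lomQ* is transcribed.
So LomQ is produced and active.
No repressor is bound and LomQ is active, so *quvJ* is transcribed.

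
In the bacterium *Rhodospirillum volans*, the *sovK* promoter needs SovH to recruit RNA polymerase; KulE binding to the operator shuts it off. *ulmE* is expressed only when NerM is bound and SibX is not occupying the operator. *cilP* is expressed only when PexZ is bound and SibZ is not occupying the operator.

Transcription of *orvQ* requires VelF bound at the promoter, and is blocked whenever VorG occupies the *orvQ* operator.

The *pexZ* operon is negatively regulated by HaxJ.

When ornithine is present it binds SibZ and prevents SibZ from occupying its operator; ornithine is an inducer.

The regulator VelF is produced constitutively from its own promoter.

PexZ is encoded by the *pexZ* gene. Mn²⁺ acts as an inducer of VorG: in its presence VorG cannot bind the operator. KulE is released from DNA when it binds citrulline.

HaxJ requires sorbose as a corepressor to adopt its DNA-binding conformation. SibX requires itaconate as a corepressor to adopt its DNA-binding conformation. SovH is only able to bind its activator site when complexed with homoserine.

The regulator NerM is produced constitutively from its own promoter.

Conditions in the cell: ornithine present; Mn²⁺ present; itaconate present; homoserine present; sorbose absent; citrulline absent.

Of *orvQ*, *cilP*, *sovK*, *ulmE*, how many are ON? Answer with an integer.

VelF is produced constitutively and is active.
Mn²⁺ is present, so VorG is inactive.
No repressor is bound and VelF is active, so *orvQ* is transcribed.
→ *orvQ* is ON.
Ornithine is present, so SibZ is inactive.
Sorbose is absent, so HaxJ is inactive.
With no repressor bound, *pexZ* is transcribed.
So PexZ is produced and active.
No repressor is bound and PexZ is active, so *cilP* is transcribed.
→ *cilP* is ON.
Citrulline is absent, so KulE is active.
Homoserine is present, so SovH is active.
With repressor KulE bound, *sovK* is not transcribed.
→ *sovK* is OFF.
NerM is produced constitutively and is active.
Itaconate is present, so SibX is active.
With repressor SibX bound, *ulmE* is not transcribed.
→ *ulmE* is OFF.
2 of the 4 genes are transcribed.

2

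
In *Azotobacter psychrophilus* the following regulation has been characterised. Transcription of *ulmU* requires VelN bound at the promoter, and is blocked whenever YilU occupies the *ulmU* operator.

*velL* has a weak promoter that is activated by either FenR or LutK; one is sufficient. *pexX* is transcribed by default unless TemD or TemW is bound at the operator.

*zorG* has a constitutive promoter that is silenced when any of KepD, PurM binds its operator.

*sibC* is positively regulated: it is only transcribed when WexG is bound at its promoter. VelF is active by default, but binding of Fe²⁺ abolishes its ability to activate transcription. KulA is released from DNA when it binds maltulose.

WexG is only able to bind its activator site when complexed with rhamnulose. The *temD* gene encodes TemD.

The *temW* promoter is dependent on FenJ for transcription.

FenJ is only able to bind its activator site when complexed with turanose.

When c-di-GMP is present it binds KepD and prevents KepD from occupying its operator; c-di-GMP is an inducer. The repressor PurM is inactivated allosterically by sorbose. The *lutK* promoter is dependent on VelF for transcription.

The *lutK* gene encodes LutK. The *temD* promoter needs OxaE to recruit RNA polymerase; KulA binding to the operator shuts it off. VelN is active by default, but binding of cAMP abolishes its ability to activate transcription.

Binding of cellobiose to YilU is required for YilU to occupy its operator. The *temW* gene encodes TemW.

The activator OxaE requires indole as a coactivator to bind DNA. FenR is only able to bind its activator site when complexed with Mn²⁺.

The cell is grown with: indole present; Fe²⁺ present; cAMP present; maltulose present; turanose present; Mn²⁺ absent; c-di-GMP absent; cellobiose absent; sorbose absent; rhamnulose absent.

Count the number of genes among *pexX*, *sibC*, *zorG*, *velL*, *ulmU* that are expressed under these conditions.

0

Maltulose is present, so KulA is inactive.
Indole is present, so OxaE is active.
No repressor is bound and OxaE is active, so *temD* is transcribed.
So TemD is produced and active.
Turanose is present, so FenJ is active.
No repressor is bound and FenJ is active, so *temW* is transcribed.
So TemW is produced and active.
With repressor TemD bound, *pexX* is not transcribed.
→ *pexX* is OFF.
Rhamnulose is absent, so WexG is inactive.
Required activator WexG is absent, so *sibC* is not transcribed.
→ *sibC* is OFF.
c-di-GMP is absent, so KepD is active.
Sorbose is absent, so PurM is active.
With repressor KepD bound, *zorG* is not transcribed.
→ *zorG* is OFF.
Mn²⁺ is absent, so FenR is inactive.
Fe²⁺ is present, so VelF is inactive.
Required activator VelF is absent, so *lutK* is not transcribed.
So LutK is not produced.
No activator is available at the *velL* promoter, so *velL* is not transcribed.
→ *velL* is OFF.
cAMP is present, so VelN is inactive.
Cellobiose is absent, so YilU is inactive.
Required activator VelN is absent, so *ulmU* is not transcribed.
→ *ulmU* is OFF.
0 of the 5 genes are transcribed.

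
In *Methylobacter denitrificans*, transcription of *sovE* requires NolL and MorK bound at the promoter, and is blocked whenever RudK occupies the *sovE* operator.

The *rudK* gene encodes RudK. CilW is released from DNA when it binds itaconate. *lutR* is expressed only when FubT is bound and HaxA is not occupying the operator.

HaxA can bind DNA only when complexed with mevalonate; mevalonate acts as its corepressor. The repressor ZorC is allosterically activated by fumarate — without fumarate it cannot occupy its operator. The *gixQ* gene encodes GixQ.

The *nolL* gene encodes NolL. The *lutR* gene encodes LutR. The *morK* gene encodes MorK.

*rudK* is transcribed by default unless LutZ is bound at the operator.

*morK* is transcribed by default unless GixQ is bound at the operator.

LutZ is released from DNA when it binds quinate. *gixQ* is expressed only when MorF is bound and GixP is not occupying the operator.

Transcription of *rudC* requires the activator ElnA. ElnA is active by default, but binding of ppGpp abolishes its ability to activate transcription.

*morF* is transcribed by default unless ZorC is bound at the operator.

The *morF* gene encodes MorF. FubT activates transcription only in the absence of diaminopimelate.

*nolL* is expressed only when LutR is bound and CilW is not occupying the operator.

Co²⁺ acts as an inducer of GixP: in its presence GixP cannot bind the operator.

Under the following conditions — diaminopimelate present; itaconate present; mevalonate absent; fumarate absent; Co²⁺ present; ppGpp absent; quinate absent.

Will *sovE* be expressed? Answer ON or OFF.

Quinate is absent, so LutZ is active.
With repressor LutZ bound, *rudK* is not transcribed.
So RudK is not produced.
Itaconate is present, so CilW is inactive.
Diaminopimelate is present, so FubT is inactive.
Mevalonate is absent, so HaxA is inactive.
Required activator FubT is absent, so *lutR* is not transcribed.
So LutR is not produced.
Required activator LutR is absent, so *nolL* is not transcribed.
So NolL is not produced.
Co²⁺ is present, so GixP is inactive.
Fumarate is absent, so ZorC is inactive.
With no repressor bound, *morF* is transcribed.
So MorF is produced and active.
No repressor is bound and MorF is active, so *gixQ* is transcribed.
So GixQ is produced and active.
With repressor GixQ bound, *morK* is not transcribed.
So MorK is not produced.
Required activator NolL is absent, so *sovE* is not transcribed.

OFF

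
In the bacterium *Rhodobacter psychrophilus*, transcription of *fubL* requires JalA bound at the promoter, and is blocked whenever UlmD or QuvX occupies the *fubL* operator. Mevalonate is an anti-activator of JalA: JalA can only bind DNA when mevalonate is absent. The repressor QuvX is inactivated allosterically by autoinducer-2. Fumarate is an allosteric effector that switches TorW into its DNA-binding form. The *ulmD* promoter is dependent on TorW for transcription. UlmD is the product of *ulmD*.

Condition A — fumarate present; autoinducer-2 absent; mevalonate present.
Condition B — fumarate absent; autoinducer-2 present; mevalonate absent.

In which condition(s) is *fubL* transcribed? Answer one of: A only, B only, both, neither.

Condition A:
Fumarate is present, so TorW is active.
No repressor is bound and TorW is active, so *ulmD* is transcribed.
So UlmD is produced and active.
Autoinducer-2 is absent, so QuvX is active.
Mevalonate is present, so JalA is inactive.
With repressor UlmD bound, *fubL* is not transcribed.
→ *fubL* is OFF in A.
Condition B:
Fumarate is absent, so TorW is inactive.
Required activator TorW is absent, so *ulmD* is not transcribed.
So UlmD is not produced.
Autoinducer-2 is present, so QuvX is inactive.
Mevalonate is absent, so JalA is active.
No repressor is bound and JalA is active, so *fubL* is transcribed.
→ *fubL* is ON in B.

B only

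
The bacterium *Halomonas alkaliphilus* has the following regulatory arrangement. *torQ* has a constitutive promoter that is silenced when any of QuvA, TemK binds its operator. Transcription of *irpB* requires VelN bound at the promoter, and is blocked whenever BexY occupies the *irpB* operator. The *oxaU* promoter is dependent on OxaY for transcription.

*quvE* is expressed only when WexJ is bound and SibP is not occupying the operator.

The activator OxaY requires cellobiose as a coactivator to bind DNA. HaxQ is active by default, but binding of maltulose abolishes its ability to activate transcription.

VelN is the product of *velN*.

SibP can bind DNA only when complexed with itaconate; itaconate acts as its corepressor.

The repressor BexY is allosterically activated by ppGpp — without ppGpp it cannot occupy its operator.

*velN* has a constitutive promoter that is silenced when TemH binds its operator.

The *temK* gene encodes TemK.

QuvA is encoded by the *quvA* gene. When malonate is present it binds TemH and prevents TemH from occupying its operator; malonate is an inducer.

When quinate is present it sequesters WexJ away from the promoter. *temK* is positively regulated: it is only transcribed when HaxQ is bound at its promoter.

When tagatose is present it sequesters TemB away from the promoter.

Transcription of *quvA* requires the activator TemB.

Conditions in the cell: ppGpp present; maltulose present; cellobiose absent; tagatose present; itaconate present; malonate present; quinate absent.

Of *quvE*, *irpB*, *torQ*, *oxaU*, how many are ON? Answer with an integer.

Itaconate is present, so SibP is active.
Quinate is absent, so WexJ is active.
With repressor SibP bound, *quvE* is not transcribed.
→ *quvE* is OFF.
Malonate is present, so TemH is inactive.
With no repressor bound, *velN* is transcribed.
So VelN is produced and active.
ppGpp is present, so BexY is active.
With repressor BexY bound, *irpB* is not transcribed.
→ *irpB* is OFF.
Tagatose is present, so TemB is inactive.
Required activator TemB is absent, so *quvA* is not transcribed.
So QuvA is not produced.
Maltulose is present, so HaxQ is inactive.
Required activator HaxQ is absent, so *temK* is not transcribed.
So TemK is not produced.
With no repressor bound, *torQ* is transcribed.
→ *torQ* is ON.
Cellobiose is absent, so OxaY is inactive.
Required activator OxaY is absent, so *oxaU* is not transcribed.
→ *oxaU* is OFF.
1 of the 4 genes is transcribed.

1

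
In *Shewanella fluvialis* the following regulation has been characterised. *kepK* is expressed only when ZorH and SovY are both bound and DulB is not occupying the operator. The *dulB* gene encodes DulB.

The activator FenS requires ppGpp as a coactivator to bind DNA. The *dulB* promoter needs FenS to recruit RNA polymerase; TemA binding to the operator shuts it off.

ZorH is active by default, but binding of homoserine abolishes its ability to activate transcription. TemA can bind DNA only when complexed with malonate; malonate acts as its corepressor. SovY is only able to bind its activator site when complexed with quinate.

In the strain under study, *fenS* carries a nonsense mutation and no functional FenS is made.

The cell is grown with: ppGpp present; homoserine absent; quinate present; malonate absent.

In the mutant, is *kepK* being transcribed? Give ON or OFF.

Homoserine is absent, so ZorH is active.
Quinate is present, so SovY is active.
FenS is non-functional in this strain, so it has no effect.
Malonate is absent, so TemA is inactive.
Required activator FenS is absent, so *dulB* is not transcribed.
So DulB is not produced.
No repressor is bound and ZorH and SovY are active, so *kepK* is transcribed.

ON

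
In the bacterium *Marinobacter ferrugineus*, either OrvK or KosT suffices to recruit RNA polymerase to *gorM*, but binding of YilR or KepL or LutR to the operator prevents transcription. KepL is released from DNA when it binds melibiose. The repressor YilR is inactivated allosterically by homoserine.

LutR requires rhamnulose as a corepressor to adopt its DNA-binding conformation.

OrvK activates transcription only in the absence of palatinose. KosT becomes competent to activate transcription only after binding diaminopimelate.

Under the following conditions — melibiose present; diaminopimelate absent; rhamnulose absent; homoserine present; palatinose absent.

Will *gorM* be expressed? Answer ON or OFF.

ON

Homoserine is present, so YilR is inactive.
Melibiose is present, so KepL is inactive.
Palatinose is absent, so OrvK is active.
Diaminopimelate is absent, so KosT is inactive.
Rhamnulose is absent, so LutR is inactive.
Activator OrvK is present, so *gorM* is transcribed.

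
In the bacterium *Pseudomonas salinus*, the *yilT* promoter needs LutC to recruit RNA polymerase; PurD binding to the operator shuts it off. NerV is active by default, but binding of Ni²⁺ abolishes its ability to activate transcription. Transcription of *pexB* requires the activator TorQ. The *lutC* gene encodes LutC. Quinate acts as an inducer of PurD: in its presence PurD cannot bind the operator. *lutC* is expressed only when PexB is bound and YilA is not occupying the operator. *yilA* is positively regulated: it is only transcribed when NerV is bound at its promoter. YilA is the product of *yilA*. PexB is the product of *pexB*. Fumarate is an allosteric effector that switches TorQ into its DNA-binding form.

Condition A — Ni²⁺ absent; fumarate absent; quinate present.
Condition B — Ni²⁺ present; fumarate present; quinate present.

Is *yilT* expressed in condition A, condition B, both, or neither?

Condition A:
Ni²⁺ is absent, so NerV is active.
No repressor is bound and NerV is active, so *yilA* is transcribed.
So YilA is produced and active.
Fumarate is absent, so TorQ is inactive.
Required activator TorQ is absent, so *pexB* is not transcribed.
So PexB is not produced.
With repressor YilA bound, *lutC* is not transcribed.
So LutC is not produced.
Quinate is present, so PurD is inactive.
Required activator LutC is absent, so *yilT* is not transcribed.
→ *yilT* is OFF in A.
Condition B:
Ni²⁺ is present, so NerV is inactive.
Required activator NerV is absent, so *yilA* is not transcribed.
So YilA is not produced.
Fumarate is present, so TorQ is active.
No repressor is bound and TorQ is active, so *pexB* is transcribed.
So PexB is produced and active.
No repressor is bound and PexB is active, so *lutC* is transcribed.
So LutC is produced and active.
Quinate is present, so PurD is inactive.
No repressor is bound and LutC is active, so *yilT* is transcribed.
→ *yilT* is ON in B.

B only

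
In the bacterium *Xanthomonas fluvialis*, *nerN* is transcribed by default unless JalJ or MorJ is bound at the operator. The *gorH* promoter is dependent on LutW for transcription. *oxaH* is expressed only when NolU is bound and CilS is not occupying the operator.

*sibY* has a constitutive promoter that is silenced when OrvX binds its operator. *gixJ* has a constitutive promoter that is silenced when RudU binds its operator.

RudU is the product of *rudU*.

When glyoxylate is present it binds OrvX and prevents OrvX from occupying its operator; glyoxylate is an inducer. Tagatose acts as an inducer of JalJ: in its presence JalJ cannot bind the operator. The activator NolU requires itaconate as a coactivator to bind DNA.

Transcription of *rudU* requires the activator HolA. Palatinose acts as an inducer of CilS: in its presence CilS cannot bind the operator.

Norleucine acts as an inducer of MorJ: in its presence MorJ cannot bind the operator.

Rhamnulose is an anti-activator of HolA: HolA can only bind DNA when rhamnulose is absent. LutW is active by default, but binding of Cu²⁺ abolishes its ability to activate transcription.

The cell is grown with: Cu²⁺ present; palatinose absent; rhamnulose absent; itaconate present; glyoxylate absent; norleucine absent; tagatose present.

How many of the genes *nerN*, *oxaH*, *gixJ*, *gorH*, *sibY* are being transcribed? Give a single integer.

Tagatose is present, so JalJ is inactive.
Norleucine is absent, so MorJ is active.
With repressor MorJ bound, *nerN* is not transcribed.
→ *nerN* is OFF.
Itaconate is present, so NolU is active.
Palatinose is absent, so CilS is active.
With repressor CilS bound, *oxaH* is not transcribed.
→ *oxaH* is OFF.
Rhamnulose is absent, so HolA is active.
No repressor is bound and HolA is active, so *rudU* is transcribed.
So RudU is produced and active.
With repressor RudU bound, *gixJ* is not transcribed.
→ *gixJ* is OFF.
Cu²⁺ is present, so LutW is inactive.
Required activator LutW is absent, so *gorH* is not transcribed.
→ *gorH* is OFF.
Glyoxylate is absent, so OrvX is active.
With repressor OrvX bound, *sibY* is not transcribed.
→ *sibY* is OFF.
0 of the 5 genes are transcribed.

0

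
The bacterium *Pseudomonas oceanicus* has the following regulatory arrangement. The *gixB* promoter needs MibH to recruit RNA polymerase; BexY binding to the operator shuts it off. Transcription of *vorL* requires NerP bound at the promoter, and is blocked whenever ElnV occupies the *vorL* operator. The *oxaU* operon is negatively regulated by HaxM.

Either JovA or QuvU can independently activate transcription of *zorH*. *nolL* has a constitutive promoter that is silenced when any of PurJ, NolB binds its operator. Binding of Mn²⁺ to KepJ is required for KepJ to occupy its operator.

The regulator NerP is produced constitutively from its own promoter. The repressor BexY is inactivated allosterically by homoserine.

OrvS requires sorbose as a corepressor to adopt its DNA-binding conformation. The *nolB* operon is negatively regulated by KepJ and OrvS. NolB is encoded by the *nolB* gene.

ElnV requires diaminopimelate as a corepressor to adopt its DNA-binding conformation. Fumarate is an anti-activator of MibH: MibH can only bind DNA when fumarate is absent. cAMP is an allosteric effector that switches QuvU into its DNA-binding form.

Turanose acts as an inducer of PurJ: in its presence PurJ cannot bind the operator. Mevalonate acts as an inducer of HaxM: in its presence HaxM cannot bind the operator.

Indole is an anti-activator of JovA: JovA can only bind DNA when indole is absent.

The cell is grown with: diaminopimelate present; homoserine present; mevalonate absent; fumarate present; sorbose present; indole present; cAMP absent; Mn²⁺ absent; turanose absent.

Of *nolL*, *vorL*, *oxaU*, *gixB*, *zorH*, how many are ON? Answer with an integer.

0

Turanose is absent, so PurJ is active.
Mn²⁺ is absent, so KepJ is inactive.
Sorbose is present, so OrvS is active.
With repressor OrvS bound, *nolB* is not transcribed.
So NolB is not produced.
With repressor PurJ bound, *nolL* is not transcribed.
→ *nolL* is OFF.
NerP is produced constitutively and is active.
Diaminopimelate is present, so ElnV is active.
With repressor ElnV bound, *vorL* is not transcribed.
→ *vorL* is OFF.
Mevalonate is absent, so HaxM is active.
With repressor HaxM bound, *oxaU* is not transcribed.
→ *oxaU* is OFF.
Homoserine is present, so BexY is inactive.
Fumarate is present, so MibH is inactive.
Required activator MibH is absent, so *gixB* is not transcribed.
→ *gixB* is OFF.
Indole is present, so JovA is inactive.
cAMP is absent, so QuvU is inactive.
No activator is available at the *zorH* promoter, so *zorH* is not transcribed.
→ *zorH* is OFF.
0 of the 5 genes are transcribed.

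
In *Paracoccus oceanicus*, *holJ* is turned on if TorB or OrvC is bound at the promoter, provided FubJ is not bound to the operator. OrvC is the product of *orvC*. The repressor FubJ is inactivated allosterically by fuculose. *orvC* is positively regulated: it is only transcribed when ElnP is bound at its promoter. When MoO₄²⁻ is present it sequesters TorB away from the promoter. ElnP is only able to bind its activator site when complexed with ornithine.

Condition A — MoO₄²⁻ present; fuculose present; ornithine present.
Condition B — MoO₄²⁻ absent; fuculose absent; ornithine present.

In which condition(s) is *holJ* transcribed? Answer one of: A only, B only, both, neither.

Condition A:
MoO₄²⁻ is present, so TorB is inactive.
Fuculose is present, so FubJ is inactive.
Ornithine is present, so ElnP is active.
No repressor is bound and ElnP is active, so *orvC* is transcribed.
So OrvC is produced and active.
Activator OrvC is present, so *holJ* is transcribed.
→ *holJ* is ON in A.
Condition B:
MoO₄²⁻ is absent, so TorB is active.
Fuculose is absent, so FubJ is active.
Ornithine is present, so ElnP is active.
No repressor is bound and ElnP is active, so *orvC* is transcribed.
So OrvC is produced and active.
With repressor FubJ bound, *holJ* is not transcribed.
→ *holJ* is OFF in B.

A only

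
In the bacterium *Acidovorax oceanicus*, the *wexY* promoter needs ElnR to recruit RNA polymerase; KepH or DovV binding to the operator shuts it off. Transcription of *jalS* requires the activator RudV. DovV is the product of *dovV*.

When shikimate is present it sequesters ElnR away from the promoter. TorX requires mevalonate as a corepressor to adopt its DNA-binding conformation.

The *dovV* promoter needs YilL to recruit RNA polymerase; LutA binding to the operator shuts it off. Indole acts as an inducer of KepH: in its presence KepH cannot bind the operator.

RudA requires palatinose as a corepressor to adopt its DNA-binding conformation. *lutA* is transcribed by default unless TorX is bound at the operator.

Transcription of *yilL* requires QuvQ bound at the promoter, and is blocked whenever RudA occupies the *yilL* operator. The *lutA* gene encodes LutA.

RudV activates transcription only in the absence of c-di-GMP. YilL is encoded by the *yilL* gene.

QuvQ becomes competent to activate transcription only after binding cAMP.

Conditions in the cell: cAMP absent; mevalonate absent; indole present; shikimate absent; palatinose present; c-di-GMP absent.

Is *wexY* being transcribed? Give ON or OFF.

ON

Indole is present, so KepH is inactive.
Shikimate is absent, so ElnR is active.
Mevalonate is absent, so TorX is inactive.
With no repressor bound, *lutA* is transcribed.
So LutA is produced and active.
Palatinose is present, so RudA is active.
cAMP is absent, so QuvQ is inactive.
With repressor RudA bound, *yilL* is not transcribed.
So YilL is not produced.
With repressor LutA bound, *dovV* is not transcribed.
So DovV is not produced.
No repressor is bound and ElnR is active, so *wexY* is transcribed.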